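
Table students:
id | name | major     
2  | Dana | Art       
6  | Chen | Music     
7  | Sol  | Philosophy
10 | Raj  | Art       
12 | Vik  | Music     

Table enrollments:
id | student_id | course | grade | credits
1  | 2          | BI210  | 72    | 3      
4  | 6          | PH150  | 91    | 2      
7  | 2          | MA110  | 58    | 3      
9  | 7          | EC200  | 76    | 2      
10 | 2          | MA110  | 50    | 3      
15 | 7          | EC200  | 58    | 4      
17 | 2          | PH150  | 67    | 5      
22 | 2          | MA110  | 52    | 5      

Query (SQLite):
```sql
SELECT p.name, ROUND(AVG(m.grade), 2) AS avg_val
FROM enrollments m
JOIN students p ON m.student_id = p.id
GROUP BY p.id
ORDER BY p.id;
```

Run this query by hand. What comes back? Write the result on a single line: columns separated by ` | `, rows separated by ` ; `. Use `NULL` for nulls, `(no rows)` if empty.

Join each enrollments row to its students via student_id.
Group joined rows by students.id; compute ROUND(AVG(m.grade), 2) per group.
  2: ids {1, 7, 10, 17, 22} → ROUND(AVG(m.grade), 2)=59.8
  6: ids {4} → ROUND(AVG(m.grade), 2)=91
  7: ids {9, 15} → ROUND(AVG(m.grade), 2)=67

Dana | 59.8 ; Chen | 91 ; Sol | 67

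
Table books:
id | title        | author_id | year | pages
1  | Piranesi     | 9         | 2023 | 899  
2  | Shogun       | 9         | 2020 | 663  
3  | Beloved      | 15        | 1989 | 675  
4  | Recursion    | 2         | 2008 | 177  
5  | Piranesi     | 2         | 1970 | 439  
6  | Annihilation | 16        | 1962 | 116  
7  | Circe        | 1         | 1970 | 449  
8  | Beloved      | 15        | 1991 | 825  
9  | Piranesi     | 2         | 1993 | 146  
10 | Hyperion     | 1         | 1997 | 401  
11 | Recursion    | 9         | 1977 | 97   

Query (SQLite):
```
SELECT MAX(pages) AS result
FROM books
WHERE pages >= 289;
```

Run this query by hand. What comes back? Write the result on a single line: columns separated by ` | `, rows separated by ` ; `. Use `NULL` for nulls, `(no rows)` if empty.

899

Rows where pages >= 289 → pages values: [899, 663, 675, 439, 449, 825, 401].
MAX of non-NULL values = 899.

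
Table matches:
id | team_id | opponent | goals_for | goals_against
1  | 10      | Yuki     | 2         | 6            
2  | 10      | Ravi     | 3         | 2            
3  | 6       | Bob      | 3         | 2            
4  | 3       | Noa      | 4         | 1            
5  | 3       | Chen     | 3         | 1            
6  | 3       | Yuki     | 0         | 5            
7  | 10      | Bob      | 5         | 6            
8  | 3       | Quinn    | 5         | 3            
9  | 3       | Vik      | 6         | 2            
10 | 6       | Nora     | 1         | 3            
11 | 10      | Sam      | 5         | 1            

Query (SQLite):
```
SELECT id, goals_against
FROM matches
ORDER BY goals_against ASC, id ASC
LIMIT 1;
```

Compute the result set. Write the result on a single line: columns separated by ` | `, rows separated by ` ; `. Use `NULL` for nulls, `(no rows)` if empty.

Sort by goals_against asc, tiebreak id asc: (1, id=4), (1, id=5), (1, id=11), (2, id=2) …. Take first 1.

4 | 1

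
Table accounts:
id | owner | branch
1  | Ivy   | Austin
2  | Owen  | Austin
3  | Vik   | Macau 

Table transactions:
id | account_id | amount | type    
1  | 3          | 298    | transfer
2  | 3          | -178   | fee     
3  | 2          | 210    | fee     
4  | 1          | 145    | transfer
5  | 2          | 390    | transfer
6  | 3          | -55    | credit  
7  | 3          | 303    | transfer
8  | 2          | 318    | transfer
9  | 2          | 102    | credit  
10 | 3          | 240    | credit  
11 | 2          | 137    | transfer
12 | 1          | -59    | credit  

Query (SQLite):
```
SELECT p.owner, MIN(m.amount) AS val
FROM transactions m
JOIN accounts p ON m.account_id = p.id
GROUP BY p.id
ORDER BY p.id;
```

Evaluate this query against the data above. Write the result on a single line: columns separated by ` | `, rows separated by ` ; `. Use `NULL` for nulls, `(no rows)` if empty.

Join each transactions row to its accounts via account_id.
Group joined rows by accounts.id; compute MIN(m.amount) per group.
  1: ids {4, 12} → MIN(m.amount)=-59
  2: ids {3, 5, 8, 9, 11} → MIN(m.amount)=102
  3: ids {1, 2, 6, 7, 10} → MIN(m.amount)=-178

Ivy | -59 ; Owen | 102 ; Vik | -178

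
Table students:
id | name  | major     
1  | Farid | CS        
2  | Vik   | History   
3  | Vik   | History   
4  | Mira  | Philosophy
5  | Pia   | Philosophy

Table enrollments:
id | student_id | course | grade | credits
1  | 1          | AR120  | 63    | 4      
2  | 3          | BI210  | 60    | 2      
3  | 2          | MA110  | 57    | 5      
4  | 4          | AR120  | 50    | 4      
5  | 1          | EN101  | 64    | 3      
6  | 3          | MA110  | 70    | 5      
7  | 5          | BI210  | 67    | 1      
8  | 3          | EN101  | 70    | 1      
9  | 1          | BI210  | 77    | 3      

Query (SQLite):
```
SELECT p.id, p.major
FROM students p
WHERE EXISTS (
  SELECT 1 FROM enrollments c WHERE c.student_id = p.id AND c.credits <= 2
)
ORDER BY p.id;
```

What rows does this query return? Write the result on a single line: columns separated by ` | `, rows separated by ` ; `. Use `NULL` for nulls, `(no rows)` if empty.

3 | History ; 5 | Philosophy

For each students row, check whether any enrollments with matching student_id has credits <= 2.
Keep rows where that is true.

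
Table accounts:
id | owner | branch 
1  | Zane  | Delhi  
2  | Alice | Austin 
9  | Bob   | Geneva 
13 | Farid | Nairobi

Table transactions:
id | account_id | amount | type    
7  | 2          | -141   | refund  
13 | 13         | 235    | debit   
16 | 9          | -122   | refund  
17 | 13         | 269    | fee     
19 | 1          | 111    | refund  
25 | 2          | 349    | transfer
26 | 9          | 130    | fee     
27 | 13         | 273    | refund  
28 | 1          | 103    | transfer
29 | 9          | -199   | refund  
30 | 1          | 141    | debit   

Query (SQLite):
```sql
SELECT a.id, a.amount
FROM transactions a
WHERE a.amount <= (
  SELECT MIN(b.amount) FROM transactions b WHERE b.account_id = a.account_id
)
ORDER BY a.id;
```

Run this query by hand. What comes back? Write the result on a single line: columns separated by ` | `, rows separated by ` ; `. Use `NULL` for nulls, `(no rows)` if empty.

7 | -141 ; 13 | 235 ; 28 | 103 ; 29 | -199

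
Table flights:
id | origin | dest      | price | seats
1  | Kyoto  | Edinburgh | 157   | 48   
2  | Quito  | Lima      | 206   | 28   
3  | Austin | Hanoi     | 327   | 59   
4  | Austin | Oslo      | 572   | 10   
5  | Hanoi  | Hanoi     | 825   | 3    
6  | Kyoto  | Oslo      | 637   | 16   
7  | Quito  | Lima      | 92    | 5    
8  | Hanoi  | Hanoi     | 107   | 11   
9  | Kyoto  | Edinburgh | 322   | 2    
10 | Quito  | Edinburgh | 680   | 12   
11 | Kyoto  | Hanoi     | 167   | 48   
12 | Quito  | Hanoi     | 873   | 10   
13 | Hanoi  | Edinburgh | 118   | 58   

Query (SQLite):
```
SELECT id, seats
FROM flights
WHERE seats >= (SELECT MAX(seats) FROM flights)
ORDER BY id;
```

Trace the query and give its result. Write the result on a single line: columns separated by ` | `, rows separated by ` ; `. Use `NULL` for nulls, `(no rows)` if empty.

3 | 59

Scalar subquery: MAX(seats) over all flights rows = 59.
Keep rows where seats >= that value.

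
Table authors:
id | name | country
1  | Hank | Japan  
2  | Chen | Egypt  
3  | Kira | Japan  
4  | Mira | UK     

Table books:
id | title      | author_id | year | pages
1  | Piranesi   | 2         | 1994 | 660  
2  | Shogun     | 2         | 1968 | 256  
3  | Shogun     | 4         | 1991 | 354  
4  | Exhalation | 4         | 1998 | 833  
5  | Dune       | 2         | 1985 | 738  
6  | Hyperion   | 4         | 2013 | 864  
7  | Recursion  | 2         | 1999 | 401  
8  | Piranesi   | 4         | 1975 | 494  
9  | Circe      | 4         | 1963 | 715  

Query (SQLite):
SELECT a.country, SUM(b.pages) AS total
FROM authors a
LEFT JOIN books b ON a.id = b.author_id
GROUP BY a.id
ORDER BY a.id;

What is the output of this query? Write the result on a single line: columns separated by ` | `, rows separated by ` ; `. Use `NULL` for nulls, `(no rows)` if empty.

LEFT JOIN keeps every authors row; unmatched ones get NULL for books columns.
Group by authors.id and compute SUM(b.pages). SUM over an all-NULL group is NULL.
  1: ids {—} → SUM(b.pages)=NULL
  2: ids {1, 2, 5, 7} → SUM(b.pages)=2055
  3: ids {—} → SUM(b.pages)=NULL
  4: ids {3, 4, 6, 8, 9} → SUM(b.pages)=3260

Japan | NULL ; Egypt | 2055 ; Japan | NULL ; UK | 3260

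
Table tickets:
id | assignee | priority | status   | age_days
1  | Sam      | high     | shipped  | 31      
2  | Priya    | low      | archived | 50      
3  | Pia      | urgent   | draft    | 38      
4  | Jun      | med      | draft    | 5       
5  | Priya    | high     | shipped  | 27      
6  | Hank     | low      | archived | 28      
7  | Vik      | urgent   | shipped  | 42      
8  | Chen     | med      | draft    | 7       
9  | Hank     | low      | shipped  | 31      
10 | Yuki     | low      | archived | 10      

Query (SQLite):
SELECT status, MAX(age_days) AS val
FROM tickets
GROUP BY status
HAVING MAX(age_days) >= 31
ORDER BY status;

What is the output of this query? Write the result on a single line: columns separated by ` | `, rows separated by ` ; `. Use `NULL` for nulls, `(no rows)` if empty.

archived | 50 ; draft | 38 ; shipped | 42

Partition tickets by status; compute MAX(age_days) within each group.
HAVING: keep groups where MAX(age_days) >= 31.
  archived: ids {2, 6, 10} → MAX(age_days)=50
  draft: ids {3, 4, 8} → MAX(age_days)=38
  shipped: ids {1, 5, 7, 9} → MAX(age_days)=42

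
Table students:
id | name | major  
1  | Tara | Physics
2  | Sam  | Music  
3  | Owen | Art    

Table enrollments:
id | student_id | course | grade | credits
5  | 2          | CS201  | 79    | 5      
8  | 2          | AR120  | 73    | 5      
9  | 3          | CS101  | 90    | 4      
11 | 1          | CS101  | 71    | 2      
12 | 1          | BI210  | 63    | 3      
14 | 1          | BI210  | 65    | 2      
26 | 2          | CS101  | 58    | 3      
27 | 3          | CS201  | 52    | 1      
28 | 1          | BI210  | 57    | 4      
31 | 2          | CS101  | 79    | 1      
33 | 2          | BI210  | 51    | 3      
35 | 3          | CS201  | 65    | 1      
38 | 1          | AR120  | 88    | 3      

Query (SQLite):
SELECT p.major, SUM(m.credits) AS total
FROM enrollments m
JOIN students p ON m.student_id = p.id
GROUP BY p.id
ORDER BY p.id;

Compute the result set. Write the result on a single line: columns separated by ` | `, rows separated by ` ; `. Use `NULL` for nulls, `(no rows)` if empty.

Physics | 14 ; Music | 17 ; Art | 6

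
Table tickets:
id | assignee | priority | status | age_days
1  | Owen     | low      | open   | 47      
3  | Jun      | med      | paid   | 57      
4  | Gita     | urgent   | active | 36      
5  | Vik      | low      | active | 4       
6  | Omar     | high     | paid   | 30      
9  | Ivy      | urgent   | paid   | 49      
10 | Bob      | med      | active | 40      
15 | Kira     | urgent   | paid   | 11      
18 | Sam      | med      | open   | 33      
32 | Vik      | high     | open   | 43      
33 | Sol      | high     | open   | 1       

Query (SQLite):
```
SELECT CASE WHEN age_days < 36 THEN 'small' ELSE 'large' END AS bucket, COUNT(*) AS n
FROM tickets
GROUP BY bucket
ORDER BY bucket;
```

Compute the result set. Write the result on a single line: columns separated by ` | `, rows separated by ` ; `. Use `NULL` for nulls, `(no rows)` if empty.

large | 6 ; small | 5

Bucket rows by age_days < 36 → 'small' else 'large'; count each bucket.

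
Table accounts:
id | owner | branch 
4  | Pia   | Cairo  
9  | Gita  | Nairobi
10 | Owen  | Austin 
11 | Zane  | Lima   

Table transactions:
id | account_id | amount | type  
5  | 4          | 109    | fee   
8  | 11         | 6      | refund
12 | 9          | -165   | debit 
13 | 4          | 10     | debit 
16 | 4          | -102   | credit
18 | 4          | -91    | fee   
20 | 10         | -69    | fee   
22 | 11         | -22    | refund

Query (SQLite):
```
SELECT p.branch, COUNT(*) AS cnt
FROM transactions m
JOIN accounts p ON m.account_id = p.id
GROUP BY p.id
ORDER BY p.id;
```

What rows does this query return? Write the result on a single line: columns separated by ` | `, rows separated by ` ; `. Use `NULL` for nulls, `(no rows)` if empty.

Cairo | 4 ; Nairobi | 1 ; Austin | 1 ; Lima | 2

Join each transactions row to its accounts via account_id.
Group joined rows by accounts.id; compute COUNT(*) per group.
  4: ids {5, 13, 16, 18} → COUNT(*)=4
  9: ids {12} → COUNT(*)=1
  10: ids {20} → COUNT(*)=1
  11: ids {8, 22} → COUNT(*)=2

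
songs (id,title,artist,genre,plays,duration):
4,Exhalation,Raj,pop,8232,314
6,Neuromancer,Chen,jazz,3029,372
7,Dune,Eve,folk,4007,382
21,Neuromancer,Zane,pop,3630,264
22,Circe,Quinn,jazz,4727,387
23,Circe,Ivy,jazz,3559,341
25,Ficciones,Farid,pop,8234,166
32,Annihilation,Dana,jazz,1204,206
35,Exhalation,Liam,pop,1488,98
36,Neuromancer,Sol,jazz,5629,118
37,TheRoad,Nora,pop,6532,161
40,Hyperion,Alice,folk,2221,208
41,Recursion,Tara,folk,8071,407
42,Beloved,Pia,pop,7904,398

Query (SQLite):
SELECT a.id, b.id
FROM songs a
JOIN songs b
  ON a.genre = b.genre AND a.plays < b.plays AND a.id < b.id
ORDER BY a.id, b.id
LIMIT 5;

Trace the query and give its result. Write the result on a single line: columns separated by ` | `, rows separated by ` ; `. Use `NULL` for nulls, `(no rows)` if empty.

Pairs (a,b) with same genre, a.plays < b.plays, a.id < b.id.
genre groups: folk:{7,40,41} jazz:{6,22,23,32,36} pop:{4,21,25,35,37,42}
Ordered by (a.id, b.id); first 5.

4 | 25 ; 6 | 22 ; 6 | 23 ; 6 | 36 ; 7 | 41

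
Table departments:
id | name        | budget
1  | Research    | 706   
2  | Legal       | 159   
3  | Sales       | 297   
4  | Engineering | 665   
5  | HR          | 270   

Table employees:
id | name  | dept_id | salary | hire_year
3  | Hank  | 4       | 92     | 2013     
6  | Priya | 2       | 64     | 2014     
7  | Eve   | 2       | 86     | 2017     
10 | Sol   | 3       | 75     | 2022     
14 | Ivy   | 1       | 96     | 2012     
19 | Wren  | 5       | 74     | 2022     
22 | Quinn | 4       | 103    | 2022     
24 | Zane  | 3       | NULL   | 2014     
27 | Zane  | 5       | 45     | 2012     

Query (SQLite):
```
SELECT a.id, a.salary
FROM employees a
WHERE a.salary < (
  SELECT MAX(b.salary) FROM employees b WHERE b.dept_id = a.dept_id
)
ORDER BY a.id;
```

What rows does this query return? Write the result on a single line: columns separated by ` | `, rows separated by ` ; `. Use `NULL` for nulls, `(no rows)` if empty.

3 | 92 ; 6 | 64 ; 27 | 45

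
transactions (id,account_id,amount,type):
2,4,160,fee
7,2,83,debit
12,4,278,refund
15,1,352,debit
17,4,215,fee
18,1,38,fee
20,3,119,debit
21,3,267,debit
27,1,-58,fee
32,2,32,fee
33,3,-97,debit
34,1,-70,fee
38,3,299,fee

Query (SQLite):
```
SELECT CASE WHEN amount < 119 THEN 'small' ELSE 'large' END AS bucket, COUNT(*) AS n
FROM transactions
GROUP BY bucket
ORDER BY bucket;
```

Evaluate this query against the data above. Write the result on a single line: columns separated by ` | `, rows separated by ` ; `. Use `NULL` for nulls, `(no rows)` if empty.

large | 7 ; small | 6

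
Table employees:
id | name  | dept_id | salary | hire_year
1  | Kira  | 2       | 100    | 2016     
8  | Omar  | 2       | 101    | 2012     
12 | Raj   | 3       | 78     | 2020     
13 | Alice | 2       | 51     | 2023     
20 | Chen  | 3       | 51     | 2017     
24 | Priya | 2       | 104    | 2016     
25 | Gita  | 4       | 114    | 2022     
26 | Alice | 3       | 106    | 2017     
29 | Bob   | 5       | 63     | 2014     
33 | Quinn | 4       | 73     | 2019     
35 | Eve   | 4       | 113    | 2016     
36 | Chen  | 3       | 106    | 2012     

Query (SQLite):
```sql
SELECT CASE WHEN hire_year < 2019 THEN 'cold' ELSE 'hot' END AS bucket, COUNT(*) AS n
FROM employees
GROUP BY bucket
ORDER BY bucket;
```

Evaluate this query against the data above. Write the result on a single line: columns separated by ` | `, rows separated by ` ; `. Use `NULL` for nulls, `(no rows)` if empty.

cold | 8 ; hot | 4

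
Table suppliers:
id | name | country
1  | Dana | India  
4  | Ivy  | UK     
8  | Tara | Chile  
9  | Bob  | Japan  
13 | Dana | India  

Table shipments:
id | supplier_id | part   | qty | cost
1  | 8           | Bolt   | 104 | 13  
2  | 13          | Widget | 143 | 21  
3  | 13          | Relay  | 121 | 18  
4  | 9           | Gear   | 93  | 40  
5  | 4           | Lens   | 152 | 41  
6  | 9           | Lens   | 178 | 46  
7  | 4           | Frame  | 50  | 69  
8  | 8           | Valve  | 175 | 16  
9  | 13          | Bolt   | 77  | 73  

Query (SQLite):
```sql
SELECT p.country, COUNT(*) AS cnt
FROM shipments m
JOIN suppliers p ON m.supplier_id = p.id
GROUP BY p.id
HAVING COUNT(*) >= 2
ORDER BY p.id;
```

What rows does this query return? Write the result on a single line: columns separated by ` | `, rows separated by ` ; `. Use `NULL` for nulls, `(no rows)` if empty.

UK | 2 ; Chile | 2 ; Japan | 2 ; India | 3

Join each shipments row to its suppliers via supplier_id.
Group joined rows by suppliers.id; compute COUNT(*) per group.
HAVING: keep groups with count ≥ 2.
  4: ids {5, 7} → COUNT(*)=2
  8: ids {1, 8} → COUNT(*)=2
  9: ids {4, 6} → COUNT(*)=2
  13: ids {2, 3, 9} → COUNT(*)=3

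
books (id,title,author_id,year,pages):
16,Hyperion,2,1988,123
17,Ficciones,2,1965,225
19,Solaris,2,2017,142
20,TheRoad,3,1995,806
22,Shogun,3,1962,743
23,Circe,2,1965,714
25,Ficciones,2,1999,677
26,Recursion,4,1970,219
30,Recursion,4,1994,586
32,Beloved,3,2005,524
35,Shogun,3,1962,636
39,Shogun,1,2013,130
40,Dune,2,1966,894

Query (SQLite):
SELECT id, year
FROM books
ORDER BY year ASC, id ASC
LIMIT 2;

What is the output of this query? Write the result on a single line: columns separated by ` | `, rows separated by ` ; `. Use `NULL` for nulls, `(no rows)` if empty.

22 | 1962 ; 35 | 1962

Sort by year asc, tiebreak id asc: (1962, id=22), (1962, id=35), (1965, id=17), (1965, id=23), (1966, id=40) …. Take first 2.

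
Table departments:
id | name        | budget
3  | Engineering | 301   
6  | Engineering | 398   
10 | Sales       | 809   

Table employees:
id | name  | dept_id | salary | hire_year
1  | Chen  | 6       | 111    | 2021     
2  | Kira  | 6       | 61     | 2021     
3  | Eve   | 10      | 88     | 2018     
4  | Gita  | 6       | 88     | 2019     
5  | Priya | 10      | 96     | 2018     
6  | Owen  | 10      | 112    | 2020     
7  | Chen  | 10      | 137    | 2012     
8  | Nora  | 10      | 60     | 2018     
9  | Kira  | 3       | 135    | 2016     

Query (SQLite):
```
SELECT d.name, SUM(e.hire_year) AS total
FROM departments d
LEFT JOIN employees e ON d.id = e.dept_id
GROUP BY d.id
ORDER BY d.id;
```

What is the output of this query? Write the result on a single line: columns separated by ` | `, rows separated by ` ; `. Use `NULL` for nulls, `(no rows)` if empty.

Engineering | 2016 ; Engineering | 6061 ; Sales | 10086

LEFT JOIN keeps every departments row; unmatched ones get NULL for employees columns.
Group by departments.id and compute SUM(e.hire_year). SUM over an all-NULL group is NULL.
  3: ids {9} → SUM(e.hire_year)=2016
  6: ids {1, 2, 4} → SUM(e.hire_year)=6061
  10: ids {3, 5, 6, 7, 8} → SUM(e.hire_year)=10086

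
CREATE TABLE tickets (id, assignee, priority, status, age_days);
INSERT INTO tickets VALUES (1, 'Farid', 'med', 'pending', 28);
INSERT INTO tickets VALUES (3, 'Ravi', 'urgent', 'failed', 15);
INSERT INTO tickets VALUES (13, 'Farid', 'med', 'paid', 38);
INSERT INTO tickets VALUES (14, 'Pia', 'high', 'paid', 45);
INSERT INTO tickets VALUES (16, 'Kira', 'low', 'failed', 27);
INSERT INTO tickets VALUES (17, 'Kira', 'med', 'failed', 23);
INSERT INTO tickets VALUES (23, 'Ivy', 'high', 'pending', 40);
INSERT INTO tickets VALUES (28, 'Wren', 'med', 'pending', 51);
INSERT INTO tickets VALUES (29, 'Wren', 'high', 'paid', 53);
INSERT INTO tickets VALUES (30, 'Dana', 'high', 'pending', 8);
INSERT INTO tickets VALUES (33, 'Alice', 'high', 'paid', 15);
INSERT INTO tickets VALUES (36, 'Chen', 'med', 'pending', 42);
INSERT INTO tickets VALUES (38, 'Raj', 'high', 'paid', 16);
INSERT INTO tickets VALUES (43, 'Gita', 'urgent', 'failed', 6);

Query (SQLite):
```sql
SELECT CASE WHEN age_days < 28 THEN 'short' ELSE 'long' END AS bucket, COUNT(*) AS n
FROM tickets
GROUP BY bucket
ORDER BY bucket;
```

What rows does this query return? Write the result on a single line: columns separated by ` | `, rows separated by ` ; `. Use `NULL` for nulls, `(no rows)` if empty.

long | 7 ; short | 7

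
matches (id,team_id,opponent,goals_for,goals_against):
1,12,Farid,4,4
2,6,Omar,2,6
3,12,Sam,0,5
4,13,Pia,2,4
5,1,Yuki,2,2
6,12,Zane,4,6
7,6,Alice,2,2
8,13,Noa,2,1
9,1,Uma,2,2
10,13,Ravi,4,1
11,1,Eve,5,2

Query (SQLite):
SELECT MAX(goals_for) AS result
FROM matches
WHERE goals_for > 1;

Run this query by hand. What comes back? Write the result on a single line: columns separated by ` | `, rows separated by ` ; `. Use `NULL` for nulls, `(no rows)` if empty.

5

Rows where goals_for > 1 → goals_for values: [4, 2, 2, 2, 4, 2, 2, 2, 4, 5].
MAX of non-NULL values = 5.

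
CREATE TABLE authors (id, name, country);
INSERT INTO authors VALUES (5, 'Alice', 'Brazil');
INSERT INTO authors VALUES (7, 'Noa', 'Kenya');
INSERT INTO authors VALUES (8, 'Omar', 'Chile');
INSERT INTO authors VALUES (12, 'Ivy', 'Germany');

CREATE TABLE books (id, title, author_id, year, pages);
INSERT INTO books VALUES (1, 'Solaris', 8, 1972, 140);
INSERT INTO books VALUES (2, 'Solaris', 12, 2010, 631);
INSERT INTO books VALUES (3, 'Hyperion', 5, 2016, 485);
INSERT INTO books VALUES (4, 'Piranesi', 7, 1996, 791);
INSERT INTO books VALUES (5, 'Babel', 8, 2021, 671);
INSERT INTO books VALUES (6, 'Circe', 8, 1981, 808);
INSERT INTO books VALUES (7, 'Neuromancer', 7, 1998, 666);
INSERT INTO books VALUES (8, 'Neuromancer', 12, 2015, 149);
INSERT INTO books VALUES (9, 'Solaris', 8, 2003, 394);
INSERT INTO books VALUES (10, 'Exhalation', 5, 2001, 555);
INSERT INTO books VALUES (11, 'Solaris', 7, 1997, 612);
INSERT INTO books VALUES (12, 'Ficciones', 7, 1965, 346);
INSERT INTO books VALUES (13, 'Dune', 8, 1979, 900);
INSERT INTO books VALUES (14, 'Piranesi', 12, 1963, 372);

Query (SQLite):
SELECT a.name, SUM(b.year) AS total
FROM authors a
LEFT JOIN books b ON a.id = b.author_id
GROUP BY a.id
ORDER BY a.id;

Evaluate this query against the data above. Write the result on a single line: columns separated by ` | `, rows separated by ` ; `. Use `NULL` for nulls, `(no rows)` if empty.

LEFT JOIN keeps every authors row; unmatched ones get NULL for books columns.
Group by authors.id and compute SUM(b.year). SUM over an all-NULL group is NULL.
  5: ids {3, 10} → SUM(b.year)=4017
  7: ids {4, 7, 11, 12} → SUM(b.year)=7956
  8: ids {1, 5, 6, 9, 13} → SUM(b.year)=9956
  12: ids {2, 8, 14} → SUM(b.year)=5988

Alice | 4017 ; Noa | 7956 ; Omar | 9956 ; Ivy | 5988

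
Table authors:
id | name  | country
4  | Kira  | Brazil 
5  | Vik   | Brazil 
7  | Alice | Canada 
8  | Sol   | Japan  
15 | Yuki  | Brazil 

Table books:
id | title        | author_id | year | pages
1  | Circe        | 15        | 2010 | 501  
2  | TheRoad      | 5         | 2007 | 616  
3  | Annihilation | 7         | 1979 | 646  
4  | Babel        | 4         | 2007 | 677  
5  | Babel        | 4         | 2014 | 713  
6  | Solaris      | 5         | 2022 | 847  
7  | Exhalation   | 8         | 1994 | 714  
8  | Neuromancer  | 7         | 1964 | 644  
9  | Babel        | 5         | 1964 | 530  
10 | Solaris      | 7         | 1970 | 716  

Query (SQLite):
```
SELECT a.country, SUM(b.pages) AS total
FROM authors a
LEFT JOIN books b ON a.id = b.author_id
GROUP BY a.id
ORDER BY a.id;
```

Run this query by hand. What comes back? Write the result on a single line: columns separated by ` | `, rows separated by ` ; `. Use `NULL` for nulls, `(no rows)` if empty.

Brazil | 1390 ; Brazil | 1993 ; Canada | 2006 ; Japan | 714 ; Brazil | 501

LEFT JOIN keeps every authors row; unmatched ones get NULL for books columns.
Group by authors.id and compute SUM(b.pages). SUM over an all-NULL group is NULL.
  4: ids {4, 5} → SUM(b.pages)=1390
  5: ids {2, 6, 9} → SUM(b.pages)=1993
  7: ids {3, 8, 10} → SUM(b.pages)=2006
  8: ids {7} → SUM(b.pages)=714
  15: ids {1} → SUM(b.pages)=501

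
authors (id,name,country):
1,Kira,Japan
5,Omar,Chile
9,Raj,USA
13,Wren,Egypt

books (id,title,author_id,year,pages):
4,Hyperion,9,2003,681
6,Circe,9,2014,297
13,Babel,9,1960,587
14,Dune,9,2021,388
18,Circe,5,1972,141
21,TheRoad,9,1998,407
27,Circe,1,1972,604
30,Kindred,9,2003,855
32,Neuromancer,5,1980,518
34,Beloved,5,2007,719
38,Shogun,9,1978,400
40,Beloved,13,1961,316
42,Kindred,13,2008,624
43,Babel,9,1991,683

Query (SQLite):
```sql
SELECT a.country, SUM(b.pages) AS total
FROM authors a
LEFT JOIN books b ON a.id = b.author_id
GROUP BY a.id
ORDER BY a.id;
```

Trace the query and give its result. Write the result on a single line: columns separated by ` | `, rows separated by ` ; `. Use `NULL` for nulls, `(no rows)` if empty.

LEFT JOIN keeps every authors row; unmatched ones get NULL for books columns.
Group by authors.id and compute SUM(b.pages). SUM over an all-NULL group is NULL.
  1: ids {27} → SUM(b.pages)=604
  5: ids {18, 32, 34} → SUM(b.pages)=1378
  9: ids {4, 6, 13, 14, 21, 30, 38, 43} → SUM(b.pages)=4298
  13: ids {40, 42} → SUM(b.pages)=940

Japan | 604 ; Chile | 1378 ; USA | 4298 ; Egypt | 940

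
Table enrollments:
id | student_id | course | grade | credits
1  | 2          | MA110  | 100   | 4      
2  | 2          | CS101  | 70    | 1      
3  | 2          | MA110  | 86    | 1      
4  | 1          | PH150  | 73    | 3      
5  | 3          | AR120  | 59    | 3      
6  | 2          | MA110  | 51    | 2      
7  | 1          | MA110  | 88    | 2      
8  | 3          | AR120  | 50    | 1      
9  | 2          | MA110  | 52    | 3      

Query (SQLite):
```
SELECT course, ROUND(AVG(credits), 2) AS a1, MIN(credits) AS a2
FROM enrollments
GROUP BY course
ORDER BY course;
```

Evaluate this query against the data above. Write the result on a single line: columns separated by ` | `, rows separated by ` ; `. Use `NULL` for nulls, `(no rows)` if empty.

Group enrollments by course.
Per group compute: ROUND(AVG(credits), 2), MIN(credits).
  AR120: ids {5, 8} → ROUND(AVG(credits), 2)=2, MIN(credits)=1
  CS101: ids {2} → ROUND(AVG(credits), 2)=1, MIN(credits)=1
  MA110: ids {1, 3, 6, 7, 9} → ROUND(AVG(credits), 2)=2.4, MIN(credits)=1
  PH150: ids {4} → ROUND(AVG(credits), 2)=3, MIN(credits)=3

AR120 | 2 | 1 ; CS101 | 1 | 1 ; MA110 | 2.4 | 1 ; PH150 | 3 | 3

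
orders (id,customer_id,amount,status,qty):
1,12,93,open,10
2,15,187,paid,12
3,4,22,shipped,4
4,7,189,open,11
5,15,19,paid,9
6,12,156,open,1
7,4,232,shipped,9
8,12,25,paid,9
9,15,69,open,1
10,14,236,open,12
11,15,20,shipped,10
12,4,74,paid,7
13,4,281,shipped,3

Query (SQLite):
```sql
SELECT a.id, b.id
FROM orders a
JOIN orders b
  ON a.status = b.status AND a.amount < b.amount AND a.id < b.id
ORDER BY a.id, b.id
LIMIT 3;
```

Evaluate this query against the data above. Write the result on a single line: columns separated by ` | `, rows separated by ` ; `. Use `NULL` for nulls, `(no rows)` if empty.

Pairs (a,b) with same status, a.amount < b.amount, a.id < b.id.
status groups: open:{1,4,6,9,10} paid:{2,5,8,12} shipped:{3,7,11,13}
Ordered by (a.id, b.id); first 3.

1 | 4 ; 1 | 6 ; 1 | 10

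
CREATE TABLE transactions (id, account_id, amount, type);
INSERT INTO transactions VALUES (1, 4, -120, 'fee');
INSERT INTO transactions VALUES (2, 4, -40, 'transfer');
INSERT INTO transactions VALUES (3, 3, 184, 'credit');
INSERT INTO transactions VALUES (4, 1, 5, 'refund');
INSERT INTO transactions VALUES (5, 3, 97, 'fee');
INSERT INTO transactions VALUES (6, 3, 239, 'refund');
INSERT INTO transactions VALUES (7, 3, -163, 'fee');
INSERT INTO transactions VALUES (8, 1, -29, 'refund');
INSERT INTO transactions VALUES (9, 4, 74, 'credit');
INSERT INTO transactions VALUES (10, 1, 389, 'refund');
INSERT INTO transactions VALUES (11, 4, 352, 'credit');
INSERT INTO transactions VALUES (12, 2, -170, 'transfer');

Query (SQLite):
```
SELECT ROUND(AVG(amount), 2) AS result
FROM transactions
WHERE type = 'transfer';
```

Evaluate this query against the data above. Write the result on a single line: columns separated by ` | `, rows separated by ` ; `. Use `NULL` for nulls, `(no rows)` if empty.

Rows where type='transfer' → amount values: [-40, -170].
AVG = -210 / 2 (rounded to 2 dp).

-105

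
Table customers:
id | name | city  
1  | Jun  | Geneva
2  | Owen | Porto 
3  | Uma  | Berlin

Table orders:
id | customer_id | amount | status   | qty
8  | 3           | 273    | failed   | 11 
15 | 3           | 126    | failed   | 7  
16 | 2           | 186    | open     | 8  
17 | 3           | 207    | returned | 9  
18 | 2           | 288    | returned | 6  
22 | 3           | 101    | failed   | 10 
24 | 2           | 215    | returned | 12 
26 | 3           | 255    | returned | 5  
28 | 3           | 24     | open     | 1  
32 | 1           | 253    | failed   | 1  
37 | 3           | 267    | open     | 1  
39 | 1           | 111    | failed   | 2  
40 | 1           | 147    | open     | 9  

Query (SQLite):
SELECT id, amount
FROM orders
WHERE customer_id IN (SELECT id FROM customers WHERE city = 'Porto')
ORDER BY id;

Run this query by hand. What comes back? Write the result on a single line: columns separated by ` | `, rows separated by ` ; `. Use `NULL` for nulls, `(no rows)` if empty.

Inner query: customers.id where city = 'Porto'.
Outer: keep orders rows whose customer_id is in that set.
Inner query → {2}

16 | 186 ; 18 | 288 ; 24 | 215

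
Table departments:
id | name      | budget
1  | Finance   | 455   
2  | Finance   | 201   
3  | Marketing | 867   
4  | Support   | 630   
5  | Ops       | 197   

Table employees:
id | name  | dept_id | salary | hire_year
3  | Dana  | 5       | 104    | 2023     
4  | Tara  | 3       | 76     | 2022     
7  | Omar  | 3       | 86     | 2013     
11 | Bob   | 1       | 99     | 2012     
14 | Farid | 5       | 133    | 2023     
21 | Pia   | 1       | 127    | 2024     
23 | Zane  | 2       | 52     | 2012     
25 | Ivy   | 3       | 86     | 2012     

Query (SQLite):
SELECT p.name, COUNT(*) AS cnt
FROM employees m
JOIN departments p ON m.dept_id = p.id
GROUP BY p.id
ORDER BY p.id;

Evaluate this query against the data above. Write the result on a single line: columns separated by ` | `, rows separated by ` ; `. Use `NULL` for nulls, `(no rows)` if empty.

Join each employees row to its departments via dept_id.
Group joined rows by departments.id; compute COUNT(*) per group.
  1: ids {11, 21} → COUNT(*)=2
  2: ids {23} → COUNT(*)=1
  3: ids {4, 7, 25} → COUNT(*)=3
  5: ids {3, 14} → COUNT(*)=2

Finance | 2 ; Finance | 1 ; Marketing | 3 ; Ops | 2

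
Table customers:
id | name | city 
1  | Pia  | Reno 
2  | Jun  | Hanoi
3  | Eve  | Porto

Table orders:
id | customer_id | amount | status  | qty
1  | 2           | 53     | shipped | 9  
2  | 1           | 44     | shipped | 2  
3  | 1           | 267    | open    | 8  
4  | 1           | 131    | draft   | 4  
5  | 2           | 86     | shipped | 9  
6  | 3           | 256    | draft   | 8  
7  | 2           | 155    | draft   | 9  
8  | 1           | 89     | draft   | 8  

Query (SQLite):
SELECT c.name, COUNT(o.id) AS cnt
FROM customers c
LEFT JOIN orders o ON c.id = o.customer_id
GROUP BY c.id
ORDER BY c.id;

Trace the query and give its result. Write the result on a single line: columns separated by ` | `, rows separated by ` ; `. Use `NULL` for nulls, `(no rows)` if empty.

LEFT JOIN keeps every customers row; unmatched ones get NULL for orders columns.
Group by customers.id and compute COUNT(o.id). COUNT(col) of an all-NULL group is 0.
  1: ids {2, 3, 4, 8} → COUNT(o.id)=4
  2: ids {1, 5, 7} → COUNT(o.id)=3
  3: ids {6} → COUNT(o.id)=1

Pia | 4 ; Jun | 3 ; Eve | 1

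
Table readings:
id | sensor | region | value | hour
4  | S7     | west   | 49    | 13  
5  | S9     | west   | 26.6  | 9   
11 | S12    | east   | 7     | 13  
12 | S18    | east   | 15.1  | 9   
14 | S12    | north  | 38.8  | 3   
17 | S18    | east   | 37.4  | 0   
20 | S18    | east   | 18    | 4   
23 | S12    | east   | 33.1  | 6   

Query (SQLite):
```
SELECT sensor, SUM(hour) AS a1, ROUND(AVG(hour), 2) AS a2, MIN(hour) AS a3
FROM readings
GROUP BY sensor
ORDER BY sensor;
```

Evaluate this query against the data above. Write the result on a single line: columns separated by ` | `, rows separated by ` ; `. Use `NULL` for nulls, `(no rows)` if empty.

S12 | 22 | 7.33 | 3 ; S18 | 13 | 4.33 | 0 ; S7 | 13 | 13 | 13 ; S9 | 9 | 9 | 9

Group readings by sensor.
Per group compute: SUM(hour), ROUND(AVG(hour), 2), MIN(hour).
  S12: ids {11, 14, 23} → SUM(hour)=22, ROUND(AVG(hour), 2)=7.33, MIN(hour)=3
  S18: ids {12, 17, 20} → SUM(hour)=13, ROUND(AVG(hour), 2)=4.33, MIN(hour)=0
  S7: ids {4} → SUM(hour)=13, ROUND(AVG(hour), 2)=13, MIN(hour)=13
  S9: ids {5} → SUM(hour)=9, ROUND(AVG(hour), 2)=9, MIN(hour)=9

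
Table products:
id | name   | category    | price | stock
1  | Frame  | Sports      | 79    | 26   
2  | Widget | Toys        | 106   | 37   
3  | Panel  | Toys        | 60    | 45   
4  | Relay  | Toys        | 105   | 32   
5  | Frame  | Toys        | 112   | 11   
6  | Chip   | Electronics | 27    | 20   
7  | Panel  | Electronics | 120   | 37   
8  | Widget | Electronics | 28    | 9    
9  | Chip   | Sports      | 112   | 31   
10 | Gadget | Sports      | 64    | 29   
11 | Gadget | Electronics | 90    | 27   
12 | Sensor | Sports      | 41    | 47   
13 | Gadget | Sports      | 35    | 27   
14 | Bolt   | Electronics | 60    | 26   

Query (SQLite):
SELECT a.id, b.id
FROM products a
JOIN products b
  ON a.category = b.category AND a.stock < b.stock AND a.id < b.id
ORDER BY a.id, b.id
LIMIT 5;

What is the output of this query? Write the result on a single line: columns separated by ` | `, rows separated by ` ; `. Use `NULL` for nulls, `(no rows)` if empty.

1 | 9 ; 1 | 10 ; 1 | 12 ; 1 | 13 ; 2 | 3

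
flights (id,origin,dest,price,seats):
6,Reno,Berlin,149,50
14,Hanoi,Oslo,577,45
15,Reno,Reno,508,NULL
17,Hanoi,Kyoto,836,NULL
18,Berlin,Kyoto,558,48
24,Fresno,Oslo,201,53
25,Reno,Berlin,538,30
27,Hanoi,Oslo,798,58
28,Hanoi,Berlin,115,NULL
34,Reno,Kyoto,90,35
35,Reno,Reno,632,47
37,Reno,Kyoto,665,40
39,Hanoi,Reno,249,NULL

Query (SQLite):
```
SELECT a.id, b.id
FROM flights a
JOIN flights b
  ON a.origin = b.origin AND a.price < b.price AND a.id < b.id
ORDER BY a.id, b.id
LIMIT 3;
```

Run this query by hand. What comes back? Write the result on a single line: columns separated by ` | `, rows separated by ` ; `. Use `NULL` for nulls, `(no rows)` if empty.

6 | 15 ; 6 | 25 ; 6 | 35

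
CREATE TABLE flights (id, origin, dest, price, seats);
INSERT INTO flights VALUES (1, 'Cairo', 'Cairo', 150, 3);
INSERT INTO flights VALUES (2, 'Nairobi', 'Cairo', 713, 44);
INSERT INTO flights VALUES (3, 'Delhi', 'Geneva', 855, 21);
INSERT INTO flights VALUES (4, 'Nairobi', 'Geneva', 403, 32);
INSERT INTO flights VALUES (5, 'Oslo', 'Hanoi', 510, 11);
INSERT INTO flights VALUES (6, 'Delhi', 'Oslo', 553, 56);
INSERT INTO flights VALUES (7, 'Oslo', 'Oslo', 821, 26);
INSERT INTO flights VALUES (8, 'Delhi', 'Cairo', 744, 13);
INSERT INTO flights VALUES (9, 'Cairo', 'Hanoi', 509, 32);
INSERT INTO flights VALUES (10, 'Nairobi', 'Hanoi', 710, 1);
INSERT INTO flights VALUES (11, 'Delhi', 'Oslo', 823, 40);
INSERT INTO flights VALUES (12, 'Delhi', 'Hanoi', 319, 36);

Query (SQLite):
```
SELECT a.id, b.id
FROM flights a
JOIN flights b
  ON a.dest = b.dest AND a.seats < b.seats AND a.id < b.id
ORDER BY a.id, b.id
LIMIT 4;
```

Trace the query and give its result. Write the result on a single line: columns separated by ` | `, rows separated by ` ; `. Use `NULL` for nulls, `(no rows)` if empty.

Pairs (a,b) with same dest, a.seats < b.seats, a.id < b.id.
dest groups: Cairo:{1,2,8} Geneva:{3,4} Hanoi:{5,9,10,12} Oslo:{6,7,11}
Ordered by (a.id, b.id); first 4.

1 | 2 ; 1 | 8 ; 3 | 4 ; 5 | 9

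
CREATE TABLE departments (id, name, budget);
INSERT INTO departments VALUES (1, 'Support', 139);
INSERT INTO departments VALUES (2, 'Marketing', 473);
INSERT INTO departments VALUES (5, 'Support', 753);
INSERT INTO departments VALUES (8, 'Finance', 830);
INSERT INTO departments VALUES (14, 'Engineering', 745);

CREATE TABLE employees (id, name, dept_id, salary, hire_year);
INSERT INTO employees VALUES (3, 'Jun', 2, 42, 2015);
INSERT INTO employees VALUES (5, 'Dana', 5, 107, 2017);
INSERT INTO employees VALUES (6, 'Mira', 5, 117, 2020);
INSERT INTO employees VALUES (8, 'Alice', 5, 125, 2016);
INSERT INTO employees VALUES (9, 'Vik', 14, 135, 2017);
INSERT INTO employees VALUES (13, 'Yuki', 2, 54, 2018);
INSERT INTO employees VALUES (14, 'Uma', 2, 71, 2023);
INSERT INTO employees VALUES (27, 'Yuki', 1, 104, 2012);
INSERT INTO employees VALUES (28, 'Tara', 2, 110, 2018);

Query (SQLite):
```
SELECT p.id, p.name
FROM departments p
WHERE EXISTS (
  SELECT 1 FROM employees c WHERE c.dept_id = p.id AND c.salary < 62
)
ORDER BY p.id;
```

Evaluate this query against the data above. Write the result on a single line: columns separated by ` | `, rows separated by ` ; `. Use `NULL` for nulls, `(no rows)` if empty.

2 | Marketing

For each departments row, check whether any employees with matching dept_id has salary < 62.
Keep rows where that is true.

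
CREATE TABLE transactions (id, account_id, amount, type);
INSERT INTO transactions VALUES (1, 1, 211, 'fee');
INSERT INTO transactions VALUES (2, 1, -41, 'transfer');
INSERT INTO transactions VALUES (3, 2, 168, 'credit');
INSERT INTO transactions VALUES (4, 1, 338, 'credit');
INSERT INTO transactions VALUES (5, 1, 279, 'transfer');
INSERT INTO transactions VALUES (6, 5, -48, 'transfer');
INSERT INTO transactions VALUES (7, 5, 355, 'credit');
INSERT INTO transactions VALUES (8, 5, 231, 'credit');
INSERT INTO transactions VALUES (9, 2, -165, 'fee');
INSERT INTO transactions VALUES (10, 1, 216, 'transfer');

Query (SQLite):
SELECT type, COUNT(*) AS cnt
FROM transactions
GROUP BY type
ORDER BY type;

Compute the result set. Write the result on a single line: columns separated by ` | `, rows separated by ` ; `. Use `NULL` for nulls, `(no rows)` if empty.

Partition transactions by type; compute COUNT(*) within each group.
  credit: ids {3, 4, 7, 8} → COUNT(*)=4
  fee: ids {1, 9} → COUNT(*)=2
  transfer: ids {2, 5, 6, 10} → COUNT(*)=4

credit | 4 ; fee | 2 ; transfer | 4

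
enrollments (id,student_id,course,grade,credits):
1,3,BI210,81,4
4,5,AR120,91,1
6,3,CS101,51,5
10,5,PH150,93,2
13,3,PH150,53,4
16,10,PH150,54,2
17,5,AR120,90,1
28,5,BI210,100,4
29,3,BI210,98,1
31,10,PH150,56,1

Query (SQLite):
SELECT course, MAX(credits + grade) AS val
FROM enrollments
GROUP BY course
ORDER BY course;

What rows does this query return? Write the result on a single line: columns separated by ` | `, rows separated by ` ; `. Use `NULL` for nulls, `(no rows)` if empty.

AR120 | 92 ; BI210 | 104 ; CS101 | 56 ; PH150 | 95

For each row compute credits + grade.
Group by course; take MAX of the expression per group.
  AR120: ids {4, 17} → MAX(credits + grade)=92
  BI210: ids {1, 28, 29} → MAX(credits + grade)=104
  CS101: ids {6} → MAX(credits + grade)=56
  PH150: ids {10, 13, 16, 31} → MAX(credits + grade)=95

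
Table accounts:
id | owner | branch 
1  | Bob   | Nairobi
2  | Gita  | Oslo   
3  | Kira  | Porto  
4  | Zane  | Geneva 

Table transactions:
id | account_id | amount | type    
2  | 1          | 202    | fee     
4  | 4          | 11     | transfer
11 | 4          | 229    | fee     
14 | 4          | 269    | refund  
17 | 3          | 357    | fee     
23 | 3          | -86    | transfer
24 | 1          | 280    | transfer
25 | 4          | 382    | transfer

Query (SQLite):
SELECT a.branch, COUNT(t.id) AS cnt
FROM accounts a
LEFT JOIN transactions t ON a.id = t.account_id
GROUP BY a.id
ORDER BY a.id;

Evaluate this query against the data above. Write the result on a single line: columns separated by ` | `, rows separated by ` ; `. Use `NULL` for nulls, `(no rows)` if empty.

Nairobi | 2 ; Oslo | 0 ; Porto | 2 ; Geneva | 4

LEFT JOIN keeps every accounts row; unmatched ones get NULL for transactions columns.
Group by accounts.id and compute COUNT(t.id). COUNT(col) of an all-NULL group is 0.
  1: ids {2, 24} → COUNT(t.id)=2
  2: ids {—} → COUNT(t.id)=0
  3: ids {17, 23} → COUNT(t.id)=2
  4: ids {4, 11, 14, 25} → COUNT(t.id)=4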